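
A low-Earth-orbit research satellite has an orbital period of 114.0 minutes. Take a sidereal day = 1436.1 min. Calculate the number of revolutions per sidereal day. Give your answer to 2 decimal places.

12.60

T = 114.0 min = 6840.0 s.
Orbits per sidereal day = 86166 / 6840.0 = 12.597.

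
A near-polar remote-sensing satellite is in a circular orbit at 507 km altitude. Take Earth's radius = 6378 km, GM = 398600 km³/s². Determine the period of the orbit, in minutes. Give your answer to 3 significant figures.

94.8 min

Semi-major axis a = 6378 + 507 = 6885 km. Period T = 2π√(a³/μ) = 2π√(6885³/398600) = 5685.5 s = 94.76 min.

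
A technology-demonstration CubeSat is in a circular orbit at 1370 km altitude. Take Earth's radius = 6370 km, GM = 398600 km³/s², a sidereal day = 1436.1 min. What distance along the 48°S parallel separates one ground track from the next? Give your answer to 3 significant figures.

Semi-major axis a = 6370 + 1370 = 7740 km. Period T = 2π√(a³/μ) = 2π√(7740³/398600) = 6776.8 s = 112.95 min.
Node shift per orbit = (6776.8/86166) × 360° = 28.31°.
Equatorial spacing = 28.31 × 111.2 km/° = 3148 km.
At 48° latitude, spacing = 3148 × cos(48°) = 2106 km.

2110 km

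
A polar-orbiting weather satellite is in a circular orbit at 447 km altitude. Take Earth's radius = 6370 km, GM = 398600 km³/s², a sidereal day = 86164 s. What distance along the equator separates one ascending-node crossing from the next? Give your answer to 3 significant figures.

Semi-major axis a = 6370 + 447 = 6817 km. Period T = 2π√(a³/μ) = 2π√(6817³/398600) = 5601.5 s = 93.36 min.
During one orbit Earth rotates (5601.5 / 86164) × 360° = 23.40°.
At the equator that is 23.40° × (2π·6370/360) km/° = 23.40 × 111.2 = 2602 km.

2600 km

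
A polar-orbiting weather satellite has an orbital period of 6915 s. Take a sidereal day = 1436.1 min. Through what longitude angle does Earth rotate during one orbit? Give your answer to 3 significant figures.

During one orbit Earth rotates (6915.0 / 86166) × 360° = 28.89°.

28.9°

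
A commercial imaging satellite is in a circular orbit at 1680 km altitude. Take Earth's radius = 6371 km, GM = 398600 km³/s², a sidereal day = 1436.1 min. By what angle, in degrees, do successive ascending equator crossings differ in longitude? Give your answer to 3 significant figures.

30.0°

Semi-major axis a = 6371 + 1680 = 8051 km. Period T = 2π√(a³/μ) = 2π√(8051³/398600) = 7189.3 s = 119.82 min.
During one orbit Earth rotates (7189.3 / 86166) × 360° = 30.04°.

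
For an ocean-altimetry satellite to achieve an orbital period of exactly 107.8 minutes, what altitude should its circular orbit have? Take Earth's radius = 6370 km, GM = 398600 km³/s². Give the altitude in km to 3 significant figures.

T = 107.8 min = 6468.0 s.
From T = 2π√(a³/μ): a = (μ T²/4π²)^(1/3) = (398600 × 6468.0² / 4π²)^(1/3) = 7503 km.
Altitude h = a − R = 7503 − 6370 = 1133 km.

1130 km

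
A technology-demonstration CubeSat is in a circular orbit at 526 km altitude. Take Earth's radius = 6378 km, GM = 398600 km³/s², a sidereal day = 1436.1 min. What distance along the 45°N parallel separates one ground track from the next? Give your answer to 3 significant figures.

Semi-major axis a = 6378 + 526 = 6904 km. Period T = 2π√(a³/μ) = 2π√(6904³/398600) = 5709.0 s = 95.15 min.
Node shift per orbit = (5709.0/86166) × 360° = 23.85°.
Equatorial spacing = 23.85 × 111.3 km/° = 2655 km.
At 45° latitude, spacing = 2655 × cos(45°) = 1877 km.

1880 km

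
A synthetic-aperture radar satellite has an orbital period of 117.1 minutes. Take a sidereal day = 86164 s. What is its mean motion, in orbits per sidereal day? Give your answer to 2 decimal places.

12.26

T = 117.1 min = 7026.0 s.
Orbits per sidereal day = 86164 / 7026.0 = 12.264.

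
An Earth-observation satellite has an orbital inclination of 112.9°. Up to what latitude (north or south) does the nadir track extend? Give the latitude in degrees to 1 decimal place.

Retrograde orbit: the ground track reaches ±(180° − i) = ±(180 − 112.9) = ±67.1°.

67.1°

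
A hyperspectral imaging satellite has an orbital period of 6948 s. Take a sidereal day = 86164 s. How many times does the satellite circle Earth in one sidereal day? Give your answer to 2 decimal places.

12.40

Orbits per sidereal day = 86164 / 6948.0 = 12.401.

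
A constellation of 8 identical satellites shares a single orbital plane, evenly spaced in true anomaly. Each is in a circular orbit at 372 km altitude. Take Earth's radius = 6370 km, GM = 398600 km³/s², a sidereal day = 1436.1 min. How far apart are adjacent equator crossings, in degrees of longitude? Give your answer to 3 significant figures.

2.88°

Semi-major axis a = 6370 + 372 = 6742 km. Period T = 2π√(a³/μ) = 2π√(6742³/398600) = 5509.3 s = 91.82 min.
Single-satellite node shift = (5509.3/86166) × 360° = 23.02°.
With 8 satellites evenly phased, successive equator crossings are 23.02/8 = 2.877° apart.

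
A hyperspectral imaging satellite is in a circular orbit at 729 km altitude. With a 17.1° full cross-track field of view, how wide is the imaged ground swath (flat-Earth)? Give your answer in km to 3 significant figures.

Half-angle = 17.1°/2 = 8.55°.
Swath width ≈ 2h·tan(θ/2) = 2 × 729 × tan(8.55°) = 219.2 km.

219 km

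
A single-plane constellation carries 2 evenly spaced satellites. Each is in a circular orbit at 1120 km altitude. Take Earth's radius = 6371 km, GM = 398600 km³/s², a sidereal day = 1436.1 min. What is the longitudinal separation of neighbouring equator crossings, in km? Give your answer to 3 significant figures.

1500 km

Semi-major axis a = 6371 + 1120 = 7491 km. Period T = 2π√(a³/μ) = 2π√(7491³/398600) = 6452.4 s = 107.54 min.
Single-satellite node shift = (6452.4/86166) × 360° = 26.96°.
With 2 satellites evenly phased, successive equator crossings are 26.96/2 = 13.479° apart.
That is 13.479 × 111.2 = 1499 km at the equator.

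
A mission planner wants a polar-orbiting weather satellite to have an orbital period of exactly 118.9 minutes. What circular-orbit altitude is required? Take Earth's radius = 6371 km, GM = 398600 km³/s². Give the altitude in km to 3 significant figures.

1640 km

T = 118.9 min = 7134.0 s.
From T = 2π√(a³/μ): a = (μ T²/4π²)^(1/3) = (398600 × 7134.0² / 4π²)^(1/3) = 8010 km.
Altitude h = a − R = 8010 − 6371 = 1639 km.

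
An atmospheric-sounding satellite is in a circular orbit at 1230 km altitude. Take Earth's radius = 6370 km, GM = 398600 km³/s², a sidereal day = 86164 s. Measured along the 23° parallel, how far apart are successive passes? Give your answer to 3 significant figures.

Semi-major axis a = 6370 + 1230 = 7600 km. Period T = 2π√(a³/μ) = 2π√(7600³/398600) = 6593.7 s = 109.90 min.
Node shift per orbit = (6593.7/86164) × 360° = 27.55°.
Equatorial spacing = 27.55 × 111.2 km/° = 3063 km.
At 23° latitude, spacing = 3063 × cos(23°) = 2819 km.

2820 km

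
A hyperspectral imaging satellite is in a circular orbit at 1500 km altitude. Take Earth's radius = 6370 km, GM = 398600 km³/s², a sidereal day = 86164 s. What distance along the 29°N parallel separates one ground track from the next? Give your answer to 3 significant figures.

Semi-major axis a = 6370 + 1500 = 7870 km. Period T = 2π√(a³/μ) = 2π√(7870³/398600) = 6948.2 s = 115.80 min.
Node shift per orbit = (6948.2/86164) × 360° = 29.03°.
Equatorial spacing = 29.03 × 111.2 km/° = 3228 km.
At 29° latitude, spacing = 3228 × cos(29°) = 2823 km.

2820 km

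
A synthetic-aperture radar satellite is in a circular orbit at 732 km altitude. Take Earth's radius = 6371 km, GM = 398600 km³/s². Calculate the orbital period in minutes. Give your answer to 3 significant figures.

99.3 min

Semi-major axis a = 6371 + 732 = 7103 km. Period T = 2π√(a³/μ) = 2π√(7103³/398600) = 5957.6 s = 99.29 min.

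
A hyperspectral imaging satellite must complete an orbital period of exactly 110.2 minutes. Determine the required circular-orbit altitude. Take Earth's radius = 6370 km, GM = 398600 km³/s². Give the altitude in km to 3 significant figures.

T = 110.2 min = 6612.0 s.
From T = 2π√(a³/μ): a = (μ T²/4π²)^(1/3) = (398600 × 6612.0² / 4π²)^(1/3) = 7614 km.
Altitude h = a − R = 7614 − 6370 = 1244 km.

1240 km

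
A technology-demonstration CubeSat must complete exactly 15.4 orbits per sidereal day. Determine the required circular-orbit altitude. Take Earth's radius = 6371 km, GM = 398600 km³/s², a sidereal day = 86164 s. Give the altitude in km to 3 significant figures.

Required period T = 86164 / 15.4 = 5595.1 s.
From T = 2π√(a³/μ): a = (μ T²/4π²)^(1/3) = (398600 × 5595.1² / 4π²)^(1/3) = 6812 km.
Altitude h = a − R = 6812 − 6371 = 441 km.

441 km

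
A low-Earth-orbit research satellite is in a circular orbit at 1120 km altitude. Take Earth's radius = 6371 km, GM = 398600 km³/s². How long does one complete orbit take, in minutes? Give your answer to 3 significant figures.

108 min

Semi-major axis a = 6371 + 1120 = 7491 km. Period T = 2π√(a³/μ) = 2π√(7491³/398600) = 6452.4 s = 107.54 min.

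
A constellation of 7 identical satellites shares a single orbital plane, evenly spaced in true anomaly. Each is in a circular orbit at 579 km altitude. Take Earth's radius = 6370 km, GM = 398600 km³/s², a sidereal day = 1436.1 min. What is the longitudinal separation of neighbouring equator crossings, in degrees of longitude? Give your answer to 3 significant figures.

3.44°

Semi-major axis a = 6370 + 579 = 6949 km. Period T = 2π√(a³/μ) = 2π√(6949³/398600) = 5764.9 s = 96.08 min.
Single-satellite node shift = (5764.9/86166) × 360° = 24.09°.
With 7 satellites evenly phased, successive equator crossings are 24.09/7 = 3.441° apart.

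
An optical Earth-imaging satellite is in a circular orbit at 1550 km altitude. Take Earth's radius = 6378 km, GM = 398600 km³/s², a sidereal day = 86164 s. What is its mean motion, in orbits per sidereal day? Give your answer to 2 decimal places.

Semi-major axis a = 6378 + 1550 = 7928 km. Period T = 2π√(a³/μ) = 2π√(7928³/398600) = 7025.2 s = 117.09 min.
Orbits per sidereal day = 86164 / 7025.2 = 12.265.

12.27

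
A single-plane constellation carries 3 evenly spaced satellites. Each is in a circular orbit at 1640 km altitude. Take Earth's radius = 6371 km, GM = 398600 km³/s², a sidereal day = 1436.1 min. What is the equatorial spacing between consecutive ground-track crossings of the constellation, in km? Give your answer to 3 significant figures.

1110 km

Semi-major axis a = 6371 + 1640 = 8011 km. Period T = 2π√(a³/μ) = 2π√(8011³/398600) = 7135.8 s = 118.93 min.
Single-satellite node shift = (7135.8/86166) × 360° = 29.81°.
With 3 satellites evenly phased, successive equator crossings are 29.81/3 = 9.938° apart.
That is 9.938 × 111.2 = 1105 km at the equator.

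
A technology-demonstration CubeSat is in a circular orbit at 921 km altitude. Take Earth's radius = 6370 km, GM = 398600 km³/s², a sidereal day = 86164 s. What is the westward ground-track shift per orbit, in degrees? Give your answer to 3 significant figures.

Semi-major axis a = 6370 + 921 = 7291 km. Period T = 2π√(a³/μ) = 2π√(7291³/398600) = 6195.7 s = 103.26 min.
During one orbit Earth rotates (6195.7 / 86164) × 360° = 25.89°.

25.9°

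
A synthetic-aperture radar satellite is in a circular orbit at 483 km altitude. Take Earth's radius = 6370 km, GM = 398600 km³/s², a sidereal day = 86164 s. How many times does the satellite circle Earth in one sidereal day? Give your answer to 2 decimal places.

Semi-major axis a = 6370 + 483 = 6853 km. Period T = 2π√(a³/μ) = 2π√(6853³/398600) = 5645.9 s = 94.10 min.
Orbits per sidereal day = 86164 / 5645.9 = 15.261.

15.26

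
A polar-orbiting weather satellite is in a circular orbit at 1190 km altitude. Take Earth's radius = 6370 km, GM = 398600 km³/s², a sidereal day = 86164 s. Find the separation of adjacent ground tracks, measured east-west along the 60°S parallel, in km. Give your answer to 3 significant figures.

Semi-major axis a = 6370 + 1190 = 7560 km. Period T = 2π√(a³/μ) = 2π√(7560³/398600) = 6541.7 s = 109.03 min.
Node shift per orbit = (6541.7/86164) × 360° = 27.33°.
Equatorial spacing = 27.33 × 111.2 km/° = 3039 km.
At 60° latitude, spacing = 3039 × cos(60°) = 1519 km.

1520 km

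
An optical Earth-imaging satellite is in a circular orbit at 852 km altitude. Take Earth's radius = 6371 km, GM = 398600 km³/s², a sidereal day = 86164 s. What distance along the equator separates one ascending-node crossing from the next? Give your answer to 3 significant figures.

2840 km

Semi-major axis a = 6371 + 852 = 7223 km. Period T = 2π√(a³/μ) = 2π√(7223³/398600) = 6109.2 s = 101.82 min.
During one orbit Earth rotates (6109.2 / 86164) × 360° = 25.52°.
At the equator that is 25.52° × (2π·6371/360) km/° = 25.52 × 111.2 = 2838 km.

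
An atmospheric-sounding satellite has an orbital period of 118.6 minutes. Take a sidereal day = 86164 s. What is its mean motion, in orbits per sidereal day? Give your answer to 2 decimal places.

T = 118.6 min = 7116.0 s.
Orbits per sidereal day = 86164 / 7116.0 = 12.108.

12.11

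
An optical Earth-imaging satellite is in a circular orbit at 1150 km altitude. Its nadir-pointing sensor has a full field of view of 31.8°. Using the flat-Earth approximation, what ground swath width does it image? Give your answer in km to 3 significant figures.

655 km

Half-angle = 31.8°/2 = 15.9°.
Swath width ≈ 2h·tan(θ/2) = 2 × 1150 × tan(15.9°) = 655.2 km.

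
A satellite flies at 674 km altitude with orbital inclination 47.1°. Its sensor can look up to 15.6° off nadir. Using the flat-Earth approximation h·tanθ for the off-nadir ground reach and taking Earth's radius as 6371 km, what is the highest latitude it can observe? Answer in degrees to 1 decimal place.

For a prograde orbit the ground track reaches latitude ±i = ±47.1°.
Sensor half-swath on the ground ≈ 674·tan(15.6°) = 188 km = 1.69° of latitude.
Maximum observable latitude ≈ 47.1 + 1.69 = 48.8°.

48.8°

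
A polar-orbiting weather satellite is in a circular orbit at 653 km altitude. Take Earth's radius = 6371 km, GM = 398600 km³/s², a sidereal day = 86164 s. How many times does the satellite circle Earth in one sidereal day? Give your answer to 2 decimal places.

14.71

Semi-major axis a = 6371 + 653 = 7024 km. Period T = 2π√(a³/μ) = 2π√(7024³/398600) = 5858.5 s = 97.64 min.
Orbits per sidereal day = 86164 / 5858.5 = 14.707.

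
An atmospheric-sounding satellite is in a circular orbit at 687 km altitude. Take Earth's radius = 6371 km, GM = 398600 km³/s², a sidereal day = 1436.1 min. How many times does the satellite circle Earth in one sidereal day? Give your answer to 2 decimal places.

14.60

Semi-major axis a = 6371 + 687 = 7058 km. Period T = 2π√(a³/μ) = 2π√(7058³/398600) = 5901.1 s = 98.35 min.
Orbits per sidereal day = 86166 / 5901.1 = 14.602.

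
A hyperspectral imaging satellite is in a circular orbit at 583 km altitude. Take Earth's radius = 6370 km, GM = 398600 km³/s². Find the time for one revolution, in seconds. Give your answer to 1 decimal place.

5769.9 seconds

Semi-major axis a = 6370 + 583 = 6953 km. Period T = 2π√(a³/μ) = 2π√(6953³/398600) = 5769.9 s = 96.17 min.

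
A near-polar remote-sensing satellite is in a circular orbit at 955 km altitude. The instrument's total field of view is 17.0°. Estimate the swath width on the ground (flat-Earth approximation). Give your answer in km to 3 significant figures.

Half-angle = 17.0°/2 = 8.5°.
Swath width ≈ 2h·tan(θ/2) = 2 × 955 × tan(8.5°) = 285.5 km.

285 km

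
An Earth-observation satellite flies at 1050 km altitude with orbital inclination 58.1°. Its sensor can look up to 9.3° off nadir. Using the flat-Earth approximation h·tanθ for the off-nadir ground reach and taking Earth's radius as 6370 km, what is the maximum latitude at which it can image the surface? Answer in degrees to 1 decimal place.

59.6°

For a prograde orbit the ground track reaches latitude ±i = ±58.1°.
Sensor half-swath on the ground ≈ 1050·tan(9.3°) = 172 km = 1.55° of latitude.
Maximum observable latitude ≈ 58.1 + 1.55 = 59.6°.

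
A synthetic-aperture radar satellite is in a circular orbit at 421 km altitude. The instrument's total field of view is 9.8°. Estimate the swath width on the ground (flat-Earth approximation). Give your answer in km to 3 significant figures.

Half-angle = 9.8°/2 = 4.9°.
Swath width ≈ 2h·tan(θ/2) = 2 × 421 × tan(4.9°) = 72.2 km.

72.2 km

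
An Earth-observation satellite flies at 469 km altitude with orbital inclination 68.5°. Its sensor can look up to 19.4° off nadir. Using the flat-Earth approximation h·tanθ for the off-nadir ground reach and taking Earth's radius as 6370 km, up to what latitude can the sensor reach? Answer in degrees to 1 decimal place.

70.0°

For a prograde orbit the ground track reaches latitude ±i = ±68.5°.
Sensor half-swath on the ground ≈ 469·tan(19.4°) = 165 km = 1.49° of latitude.
Maximum observable latitude ≈ 68.5 + 1.49 = 70.0°.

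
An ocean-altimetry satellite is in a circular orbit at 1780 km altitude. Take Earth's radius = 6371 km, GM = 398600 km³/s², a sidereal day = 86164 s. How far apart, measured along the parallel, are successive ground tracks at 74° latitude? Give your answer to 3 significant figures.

938 km

Semi-major axis a = 6371 + 1780 = 8151 km. Period T = 2π√(a³/μ) = 2π√(8151³/398600) = 7323.6 s = 122.06 min.
Node shift per orbit = (7323.6/86164) × 360° = 30.60°.
Equatorial spacing = 30.60 × 111.2 km/° = 3402 km.
At 74° latitude, spacing = 3402 × cos(74°) = 938 km.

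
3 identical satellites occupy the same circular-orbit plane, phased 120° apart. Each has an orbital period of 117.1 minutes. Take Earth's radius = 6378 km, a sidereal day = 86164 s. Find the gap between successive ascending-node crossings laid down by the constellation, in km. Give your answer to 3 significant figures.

1090 km

T = 117.1 min = 7026.0 s.
Single-satellite node shift = (7026.0/86164) × 360° = 29.36°.
With 3 satellites evenly phased, successive equator crossings are 29.36/3 = 9.785° apart.
That is 9.785 × 111.3 = 1089 km at the equator.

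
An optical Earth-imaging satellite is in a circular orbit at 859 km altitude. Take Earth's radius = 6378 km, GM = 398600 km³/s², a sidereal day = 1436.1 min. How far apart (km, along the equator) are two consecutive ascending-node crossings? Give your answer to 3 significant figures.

2850 km

Semi-major axis a = 6378 + 859 = 7237 km. Period T = 2π√(a³/μ) = 2π√(7237³/398600) = 6127.0 s = 102.12 min.
During one orbit Earth rotates (6127.0 / 86166) × 360° = 25.60°.
At the equator that is 25.60° × (2π·6378/360) km/° = 25.60 × 111.3 = 2850 km.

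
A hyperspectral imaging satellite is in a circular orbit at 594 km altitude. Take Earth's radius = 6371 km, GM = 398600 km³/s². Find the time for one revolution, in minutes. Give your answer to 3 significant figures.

96.4 min

Semi-major axis a = 6371 + 594 = 6965 km. Period T = 2π√(a³/μ) = 2π√(6965³/398600) = 5784.9 s = 96.41 min.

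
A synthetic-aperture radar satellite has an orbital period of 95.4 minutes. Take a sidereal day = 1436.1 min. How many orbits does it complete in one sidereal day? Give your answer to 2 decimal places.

15.05

T = 95.4 min = 5724.0 s.
Orbits per sidereal day = 86166 / 5724.0 = 15.053.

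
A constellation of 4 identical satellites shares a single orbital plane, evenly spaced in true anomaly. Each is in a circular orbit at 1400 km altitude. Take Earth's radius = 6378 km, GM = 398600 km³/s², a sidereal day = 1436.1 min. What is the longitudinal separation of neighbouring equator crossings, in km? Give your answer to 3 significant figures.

794 km

Semi-major axis a = 6378 + 1400 = 7778 km. Period T = 2π√(a³/μ) = 2π√(7778³/398600) = 6826.7 s = 113.78 min.
Single-satellite node shift = (6826.7/86166) × 360° = 28.52°.
With 4 satellites evenly phased, successive equator crossings are 28.52/4 = 7.130° apart.
That is 7.130 × 111.3 = 794 km at the equator.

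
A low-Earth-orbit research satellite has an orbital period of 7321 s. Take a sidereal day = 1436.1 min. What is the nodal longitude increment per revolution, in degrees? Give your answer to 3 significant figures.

During one orbit Earth rotates (7321.0 / 86166) × 360° = 30.59°.

30.6°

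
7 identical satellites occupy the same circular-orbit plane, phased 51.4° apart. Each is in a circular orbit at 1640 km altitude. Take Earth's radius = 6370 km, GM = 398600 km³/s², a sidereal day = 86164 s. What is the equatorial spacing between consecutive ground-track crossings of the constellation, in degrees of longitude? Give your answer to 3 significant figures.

4.26°

Semi-major axis a = 6370 + 1640 = 8010 km. Period T = 2π√(a³/μ) = 2π√(8010³/398600) = 7134.4 s = 118.91 min.
Single-satellite node shift = (7134.4/86164) × 360° = 29.81°.
With 7 satellites evenly phased, successive equator crossings are 29.81/7 = 4.258° apart.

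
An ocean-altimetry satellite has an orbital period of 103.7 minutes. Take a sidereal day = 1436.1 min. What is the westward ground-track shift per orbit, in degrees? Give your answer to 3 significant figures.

26.0°

T = 103.7 min = 6222.0 s.
During one orbit Earth rotates (6222.0 / 86166) × 360° = 26.00°.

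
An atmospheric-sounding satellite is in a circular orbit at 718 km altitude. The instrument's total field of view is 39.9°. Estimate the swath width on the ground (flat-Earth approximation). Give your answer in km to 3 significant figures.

Half-angle = 39.9°/2 = 19.95°.
Swath width ≈ 2h·tan(θ/2) = 2 × 718 × tan(19.95°) = 521.2 km.

521 km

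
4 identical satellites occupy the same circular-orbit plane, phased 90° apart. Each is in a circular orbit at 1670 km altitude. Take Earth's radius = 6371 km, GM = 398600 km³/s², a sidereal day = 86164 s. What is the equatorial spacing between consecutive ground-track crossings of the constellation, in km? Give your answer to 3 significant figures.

833 km

Semi-major axis a = 6371 + 1670 = 8041 km. Period T = 2π√(a³/μ) = 2π√(8041³/398600) = 7175.9 s = 119.60 min.
Single-satellite node shift = (7175.9/86164) × 360° = 29.98°.
With 4 satellites evenly phased, successive equator crossings are 29.98/4 = 7.495° apart.
That is 7.495 × 111.2 = 833 km at the equator.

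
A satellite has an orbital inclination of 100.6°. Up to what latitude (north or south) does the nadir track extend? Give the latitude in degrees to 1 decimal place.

Retrograde orbit: the ground track reaches ±(180° − i) = ±(180 − 100.6) = ±79.4°.

79.4°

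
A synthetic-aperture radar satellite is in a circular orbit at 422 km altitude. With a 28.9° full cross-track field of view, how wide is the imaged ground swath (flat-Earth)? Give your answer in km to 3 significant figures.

Half-angle = 28.9°/2 = 14.45°.
Swath width ≈ 2h·tan(θ/2) = 2 × 422 × tan(14.45°) = 217.5 km.

217 km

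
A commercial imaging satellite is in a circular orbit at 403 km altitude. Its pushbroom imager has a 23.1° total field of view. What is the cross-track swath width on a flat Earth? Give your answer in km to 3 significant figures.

165 km

Half-angle = 23.1°/2 = 11.55°.
Swath width ≈ 2h·tan(θ/2) = 2 × 403 × tan(11.55°) = 164.7 km.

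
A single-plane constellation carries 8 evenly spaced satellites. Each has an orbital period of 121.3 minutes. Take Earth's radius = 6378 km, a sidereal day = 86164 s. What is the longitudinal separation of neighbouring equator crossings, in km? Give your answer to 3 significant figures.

T = 121.3 min = 7278.0 s.
Single-satellite node shift = (7278.0/86164) × 360° = 30.41°.
With 8 satellites evenly phased, successive equator crossings are 30.41/8 = 3.801° apart.
That is 3.801 × 111.3 = 423 km at the equator.

423 km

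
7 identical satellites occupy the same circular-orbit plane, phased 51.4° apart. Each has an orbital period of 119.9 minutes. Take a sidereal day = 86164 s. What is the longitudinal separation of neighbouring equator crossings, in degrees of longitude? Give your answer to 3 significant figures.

T = 119.9 min = 7194.0 s.
Single-satellite node shift = (7194.0/86164) × 360° = 30.06°.
With 7 satellites evenly phased, successive equator crossings are 30.06/7 = 4.294° apart.

4.29°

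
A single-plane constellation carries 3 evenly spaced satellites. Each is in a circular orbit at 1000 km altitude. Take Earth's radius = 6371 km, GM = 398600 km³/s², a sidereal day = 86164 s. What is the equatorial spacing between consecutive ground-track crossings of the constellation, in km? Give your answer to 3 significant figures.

Semi-major axis a = 6371 + 1000 = 7371 km. Period T = 2π√(a³/μ) = 2π√(7371³/398600) = 6298.0 s = 104.97 min.
Single-satellite node shift = (6298.0/86164) × 360° = 26.31°.
With 3 satellites evenly phased, successive equator crossings are 26.31/3 = 8.771° apart.
That is 8.771 × 111.2 = 975 km at the equator.

975 km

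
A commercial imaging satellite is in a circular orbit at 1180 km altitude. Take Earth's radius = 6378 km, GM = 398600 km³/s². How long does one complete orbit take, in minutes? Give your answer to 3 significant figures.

109 min

Semi-major axis a = 6378 + 1180 = 7558 km. Period T = 2π√(a³/μ) = 2π√(7558³/398600) = 6539.2 s = 108.99 min.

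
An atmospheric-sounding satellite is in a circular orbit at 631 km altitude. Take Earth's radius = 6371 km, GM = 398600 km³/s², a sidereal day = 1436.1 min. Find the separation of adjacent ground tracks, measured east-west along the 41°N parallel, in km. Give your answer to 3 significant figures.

2040 km

Semi-major axis a = 6371 + 631 = 7002 km. Period T = 2π√(a³/μ) = 2π√(7002³/398600) = 5831.0 s = 97.18 min.
Node shift per orbit = (5831.0/86166) × 360° = 24.36°.
Equatorial spacing = 24.36 × 111.2 km/° = 2709 km.
At 41° latitude, spacing = 2709 × cos(41°) = 2044 km.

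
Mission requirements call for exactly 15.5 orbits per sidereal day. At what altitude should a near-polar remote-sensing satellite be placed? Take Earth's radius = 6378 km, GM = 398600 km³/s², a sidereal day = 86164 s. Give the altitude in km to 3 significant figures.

Required period T = 86164 / 15.5 = 5559.0 s.
From T = 2π√(a³/μ): a = (μ T²/4π²)^(1/3) = (398600 × 5559.0² / 4π²)^(1/3) = 6782 km.
Altitude h = a − R = 6782 − 6378 = 404 km.

404 km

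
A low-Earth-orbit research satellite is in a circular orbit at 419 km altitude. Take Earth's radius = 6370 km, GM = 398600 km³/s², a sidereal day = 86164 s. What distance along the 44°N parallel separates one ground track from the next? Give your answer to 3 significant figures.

1860 km

Semi-major axis a = 6370 + 419 = 6789 km. Period T = 2π√(a³/μ) = 2π√(6789³/398600) = 5567.0 s = 92.78 min.
Node shift per orbit = (5567.0/86164) × 360° = 23.26°.
Equatorial spacing = 23.26 × 111.2 km/° = 2586 km.
At 44° latitude, spacing = 2586 × cos(44°) = 1860 km.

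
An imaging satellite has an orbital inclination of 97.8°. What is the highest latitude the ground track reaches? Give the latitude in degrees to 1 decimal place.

Retrograde orbit: the ground track reaches ±(180° − i) = ±(180 − 97.8) = ±82.2°.

82.2°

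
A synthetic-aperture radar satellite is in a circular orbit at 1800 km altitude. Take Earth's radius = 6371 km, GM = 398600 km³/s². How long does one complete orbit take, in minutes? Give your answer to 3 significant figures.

123 min

Semi-major axis a = 6371 + 1800 = 8171 km. Period T = 2π√(a³/μ) = 2π√(8171³/398600) = 7350.6 s = 122.51 min.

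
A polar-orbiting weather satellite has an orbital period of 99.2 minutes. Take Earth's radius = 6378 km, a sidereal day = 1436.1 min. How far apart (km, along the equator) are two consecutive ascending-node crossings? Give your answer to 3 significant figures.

2770 km

T = 99.2 min = 5952.0 s.
During one orbit Earth rotates (5952.0 / 86166) × 360° = 24.87°.
At the equator that is 24.87° × (2π·6378/360) km/° = 24.87 × 111.3 = 2768 km.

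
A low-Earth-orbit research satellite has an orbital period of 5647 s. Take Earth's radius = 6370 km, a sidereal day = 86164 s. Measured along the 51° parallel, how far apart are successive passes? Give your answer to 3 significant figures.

1650 km

Node shift per orbit = (5647.0/86164) × 360° = 23.59°.
Equatorial spacing = 23.59 × 111.2 km/° = 2623 km.
At 51° latitude, spacing = 2623 × cos(51°) = 1651 km.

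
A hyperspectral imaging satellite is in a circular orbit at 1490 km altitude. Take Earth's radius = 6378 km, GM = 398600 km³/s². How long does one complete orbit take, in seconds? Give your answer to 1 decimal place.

Semi-major axis a = 6378 + 1490 = 7868 km. Period T = 2π√(a³/μ) = 2π√(7868³/398600) = 6945.6 s = 115.76 min.

6945.6 seconds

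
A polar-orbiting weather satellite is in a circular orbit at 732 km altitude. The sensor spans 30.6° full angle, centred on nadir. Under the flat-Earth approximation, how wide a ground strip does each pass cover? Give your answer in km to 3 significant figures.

401 km

Half-angle = 30.6°/2 = 15.3°.
Swath width ≈ 2h·tan(θ/2) = 2 × 732 × tan(15.3°) = 400.5 km.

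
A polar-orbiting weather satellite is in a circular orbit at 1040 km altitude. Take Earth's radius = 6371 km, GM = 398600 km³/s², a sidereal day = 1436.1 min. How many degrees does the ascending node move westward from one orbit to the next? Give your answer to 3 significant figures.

26.5°

Semi-major axis a = 6371 + 1040 = 7411 km. Period T = 2π√(a³/μ) = 2π√(7411³/398600) = 6349.3 s = 105.82 min.
During one orbit Earth rotates (6349.3 / 86166) × 360° = 26.53°.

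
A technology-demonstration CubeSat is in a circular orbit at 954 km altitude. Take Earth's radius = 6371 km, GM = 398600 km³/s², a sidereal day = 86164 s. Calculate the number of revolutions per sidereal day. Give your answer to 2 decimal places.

Semi-major axis a = 6371 + 954 = 7325 km. Period T = 2π√(a³/μ) = 2π√(7325³/398600) = 6239.1 s = 103.99 min.
Orbits per sidereal day = 86164 / 6239.1 = 13.810.

13.81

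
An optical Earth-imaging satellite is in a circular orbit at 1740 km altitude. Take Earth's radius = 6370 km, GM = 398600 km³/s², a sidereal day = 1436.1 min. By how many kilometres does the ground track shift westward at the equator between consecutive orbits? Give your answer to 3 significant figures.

3380 km

Semi-major axis a = 6370 + 1740 = 8110 km. Period T = 2π√(a³/μ) = 2π√(8110³/398600) = 7268.5 s = 121.14 min.
During one orbit Earth rotates (7268.5 / 86166) × 360° = 30.37°.
At the equator that is 30.37° × (2π·6370/360) km/° = 30.37 × 111.2 = 3376 km.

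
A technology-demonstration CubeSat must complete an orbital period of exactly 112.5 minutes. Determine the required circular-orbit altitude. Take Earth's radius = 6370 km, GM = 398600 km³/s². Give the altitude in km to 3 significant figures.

T = 112.5 min = 6750.0 s.
From T = 2π√(a³/μ): a = (μ T²/4π²)^(1/3) = (398600 × 6750.0² / 4π²)^(1/3) = 7720 km.
Altitude h = a − R = 7720 − 6370 = 1350 km.

1350 km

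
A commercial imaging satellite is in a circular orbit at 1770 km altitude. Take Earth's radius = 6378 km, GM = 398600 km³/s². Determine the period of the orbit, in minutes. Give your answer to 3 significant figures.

122 min

Semi-major axis a = 6378 + 1770 = 8148 km. Period T = 2π√(a³/μ) = 2π√(8148³/398600) = 7319.6 s = 121.99 min.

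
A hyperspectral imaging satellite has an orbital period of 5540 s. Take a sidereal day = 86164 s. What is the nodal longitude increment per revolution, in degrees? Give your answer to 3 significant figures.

During one orbit Earth rotates (5540.0 / 86164) × 360° = 23.15°.

23.1°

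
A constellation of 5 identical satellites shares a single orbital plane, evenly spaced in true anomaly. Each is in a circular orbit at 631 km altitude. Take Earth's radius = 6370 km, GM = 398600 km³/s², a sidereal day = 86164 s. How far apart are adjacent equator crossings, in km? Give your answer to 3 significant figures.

542 km

Semi-major axis a = 6370 + 631 = 7001 km. Period T = 2π√(a³/μ) = 2π√(7001³/398600) = 5829.8 s = 97.16 min.
Single-satellite node shift = (5829.8/86164) × 360° = 24.36°.
With 5 satellites evenly phased, successive equator crossings are 24.36/5 = 4.871° apart.
That is 4.871 × 111.2 = 542 km at the equator.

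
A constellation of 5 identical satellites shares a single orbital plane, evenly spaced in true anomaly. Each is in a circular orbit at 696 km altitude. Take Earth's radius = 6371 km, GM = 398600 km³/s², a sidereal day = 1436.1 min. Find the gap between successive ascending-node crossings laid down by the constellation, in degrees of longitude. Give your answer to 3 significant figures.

4.94°

Semi-major axis a = 6371 + 696 = 7067 km. Period T = 2π√(a³/μ) = 2π√(7067³/398600) = 5912.4 s = 98.54 min.
Single-satellite node shift = (5912.4/86166) × 360° = 24.70°.
With 5 satellites evenly phased, successive equator crossings are 24.70/5 = 4.940° apart.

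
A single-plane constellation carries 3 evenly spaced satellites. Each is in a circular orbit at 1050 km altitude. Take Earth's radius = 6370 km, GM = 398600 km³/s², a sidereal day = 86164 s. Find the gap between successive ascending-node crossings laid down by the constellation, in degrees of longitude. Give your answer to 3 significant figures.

8.86°

Semi-major axis a = 6370 + 1050 = 7420 km. Period T = 2π√(a³/μ) = 2π√(7420³/398600) = 6360.9 s = 106.01 min.
Single-satellite node shift = (6360.9/86164) × 360° = 26.58°.
With 3 satellites evenly phased, successive equator crossings are 26.58/3 = 8.859° apart.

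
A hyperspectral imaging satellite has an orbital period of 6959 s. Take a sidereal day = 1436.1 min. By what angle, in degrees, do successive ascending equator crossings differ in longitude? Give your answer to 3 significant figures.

29.1°

During one orbit Earth rotates (6959.0 / 86166) × 360° = 29.07°.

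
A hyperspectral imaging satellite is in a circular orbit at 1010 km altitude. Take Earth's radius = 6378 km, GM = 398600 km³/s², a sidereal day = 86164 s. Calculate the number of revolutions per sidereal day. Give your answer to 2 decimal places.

13.63

Semi-major axis a = 6378 + 1010 = 7388 km. Period T = 2π√(a³/μ) = 2π√(7388³/398600) = 6319.8 s = 105.33 min.
Orbits per sidereal day = 86164 / 6319.8 = 13.634.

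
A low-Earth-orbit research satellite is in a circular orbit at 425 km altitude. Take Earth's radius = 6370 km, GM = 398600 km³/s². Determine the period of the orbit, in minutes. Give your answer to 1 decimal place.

92.9 min

Semi-major axis a = 6370 + 425 = 6795 km. Period T = 2π√(a³/μ) = 2π√(6795³/398600) = 5574.4 s = 92.91 min.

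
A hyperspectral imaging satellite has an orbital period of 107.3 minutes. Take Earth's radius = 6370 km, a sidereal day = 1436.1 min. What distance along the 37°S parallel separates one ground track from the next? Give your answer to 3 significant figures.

T = 107.3 min = 6438.0 s.
Node shift per orbit = (6438.0/86166) × 360° = 26.90°.
Equatorial spacing = 26.90 × 111.2 km/° = 2990 km.
At 37° latitude, spacing = 2990 × cos(37°) = 2388 km.

2390 km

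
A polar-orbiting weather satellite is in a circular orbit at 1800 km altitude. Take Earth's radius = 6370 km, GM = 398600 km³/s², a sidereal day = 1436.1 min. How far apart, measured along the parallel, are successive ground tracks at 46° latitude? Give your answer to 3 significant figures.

Semi-major axis a = 6370 + 1800 = 8170 km. Period T = 2π√(a³/μ) = 2π√(8170³/398600) = 7349.3 s = 122.49 min.
Node shift per orbit = (7349.3/86166) × 360° = 30.71°.
Equatorial spacing = 30.71 × 111.2 km/° = 3414 km.
At 46° latitude, spacing = 3414 × cos(46°) = 2371 km.

2370 km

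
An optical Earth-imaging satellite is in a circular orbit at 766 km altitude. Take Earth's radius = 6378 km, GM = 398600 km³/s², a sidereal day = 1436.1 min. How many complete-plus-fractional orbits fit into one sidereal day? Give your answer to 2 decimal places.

Semi-major axis a = 6378 + 766 = 7144 km. Period T = 2π√(a³/μ) = 2π√(7144³/398600) = 6009.3 s = 100.15 min.
Orbits per sidereal day = 86166 / 6009.3 = 14.339.

14.34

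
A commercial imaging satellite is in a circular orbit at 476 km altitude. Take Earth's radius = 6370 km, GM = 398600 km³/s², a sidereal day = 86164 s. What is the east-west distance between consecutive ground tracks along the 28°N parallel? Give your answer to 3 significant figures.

Semi-major axis a = 6370 + 476 = 6846 km. Period T = 2π√(a³/μ) = 2π√(6846³/398600) = 5637.2 s = 93.95 min.
Node shift per orbit = (5637.2/86164) × 360° = 23.55°.
Equatorial spacing = 23.55 × 111.2 km/° = 2619 km.
At 28° latitude, spacing = 2619 × cos(28°) = 2312 km.

2310 km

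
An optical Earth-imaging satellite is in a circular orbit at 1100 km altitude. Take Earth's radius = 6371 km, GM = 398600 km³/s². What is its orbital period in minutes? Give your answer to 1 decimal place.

Semi-major axis a = 6371 + 1100 = 7471 km. Period T = 2π√(a³/μ) = 2π√(7471³/398600) = 6426.6 s = 107.11 min.

107.1 min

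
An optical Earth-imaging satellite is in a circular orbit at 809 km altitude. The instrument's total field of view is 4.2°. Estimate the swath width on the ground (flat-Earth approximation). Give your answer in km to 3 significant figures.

Half-angle = 4.2°/2 = 2.1°.
Swath width ≈ 2h·tan(θ/2) = 2 × 809 × tan(2.1°) = 59.3 km.

59.3 km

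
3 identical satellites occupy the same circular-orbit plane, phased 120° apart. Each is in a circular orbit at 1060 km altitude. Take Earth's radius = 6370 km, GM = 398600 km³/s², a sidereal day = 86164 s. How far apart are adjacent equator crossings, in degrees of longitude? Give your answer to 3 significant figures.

Semi-major axis a = 6370 + 1060 = 7430 km. Period T = 2π√(a³/μ) = 2π√(7430³/398600) = 6373.7 s = 106.23 min.
Single-satellite node shift = (6373.7/86164) × 360° = 26.63°.
With 3 satellites evenly phased, successive equator crossings are 26.63/3 = 8.877° apart.

8.88°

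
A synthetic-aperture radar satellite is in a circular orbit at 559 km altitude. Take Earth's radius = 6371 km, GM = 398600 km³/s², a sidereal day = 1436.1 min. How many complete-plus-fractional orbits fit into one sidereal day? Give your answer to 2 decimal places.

15.01

Semi-major axis a = 6371 + 559 = 6930 km. Period T = 2π√(a³/μ) = 2π√(6930³/398600) = 5741.3 s = 95.69 min.
Orbits per sidereal day = 86166 / 5741.3 = 15.008.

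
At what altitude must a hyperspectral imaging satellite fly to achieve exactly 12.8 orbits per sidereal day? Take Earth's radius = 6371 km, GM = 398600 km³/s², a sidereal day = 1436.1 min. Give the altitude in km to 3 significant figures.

Required period T = 86166 / 12.8 = 6731.7 s.
From T = 2π√(a³/μ): a = (μ T²/4π²)^(1/3) = (398600 × 6731.7² / 4π²)^(1/3) = 7706 km.
Altitude h = a − R = 7706 − 6371 = 1335 km.

1330 km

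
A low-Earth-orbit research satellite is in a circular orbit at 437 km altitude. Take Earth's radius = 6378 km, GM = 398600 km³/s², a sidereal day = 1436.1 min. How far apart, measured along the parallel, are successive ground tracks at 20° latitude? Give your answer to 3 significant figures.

2450 km

Semi-major axis a = 6378 + 437 = 6815 km. Period T = 2π√(a³/μ) = 2π√(6815³/398600) = 5599.0 s = 93.32 min.
Node shift per orbit = (5599.0/86166) × 360° = 23.39°.
Equatorial spacing = 23.39 × 111.3 km/° = 2604 km.
At 20° latitude, spacing = 2604 × cos(20°) = 2447 km.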